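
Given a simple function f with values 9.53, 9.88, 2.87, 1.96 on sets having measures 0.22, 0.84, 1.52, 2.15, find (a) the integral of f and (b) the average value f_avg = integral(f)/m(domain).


Step 1: Integral = sum(value_i * measure_i)
= 9.53*0.22 + 9.88*0.84 + 2.87*1.52 + 1.96*2.15
= 2.0966 + 8.2992 + 4.3624 + 4.214
= 18.9722
Step 2: Total measure of domain = 0.22 + 0.84 + 1.52 + 2.15 = 4.73
Step 3: Average value = 18.9722 / 4.73 = 4.011036


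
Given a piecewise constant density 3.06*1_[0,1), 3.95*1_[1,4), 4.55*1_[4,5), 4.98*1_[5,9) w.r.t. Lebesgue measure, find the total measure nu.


Integrate each piece of the Radon-Nikodym derivative:
Step 1: integral_0^1 3.06 dx = 3.06*(1-0) = 3.06*1 = 3.06
Step 2: integral_1^4 3.95 dx = 3.95*(4-1) = 3.95*3 = 11.85
Step 3: integral_4^5 4.55 dx = 4.55*(5-4) = 4.55*1 = 4.55
Step 4: integral_5^9 4.98 dx = 4.98*(9-5) = 4.98*4 = 19.92
Total: 3.06 + 11.85 + 4.55 + 19.92 = 39.38


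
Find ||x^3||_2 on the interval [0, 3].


Step 1: ||f||_2 = (integral_0^3 |x^3|^2 dx)^(1/2)
     = (integral_0^3 x^6 dx)^(1/2)
Step 2: integral_0^3 x^6 dx = [x^7/(7)] from 0 to 3 = 3^7/7
     = 2187/7 = 312.428571
Step 3: ||f||_2 = (312.428571)^(1/2) = 17.675649


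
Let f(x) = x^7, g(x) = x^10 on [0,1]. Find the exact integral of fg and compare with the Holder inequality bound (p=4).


Step 1: Exact integral of f*g = integral(x^17, 0, 1) = 1/18
     = 0.055556
Step 2: Holder bound with p=4, q=1.333333:
  ||f||_p = (integral x^28 dx)^(1/4) = (1/29)^(1/4) = 0.430924
  ||g||_q = (integral x^13.333333 dx)^(1/1.333333) = (1/14.333333)^(1/1.333333) = 0.13575
Step 3: Holder bound = ||f||_p * ||g||_q = 0.430924 * 0.13575 = 0.058498
Verification: 0.055556 <= 0.058498 (Holder holds)


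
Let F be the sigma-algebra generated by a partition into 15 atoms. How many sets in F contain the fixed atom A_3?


Each element of F is a union of some subset S of the 15 atoms.
The element contains A_3 iff A_3 is in S.
So we count subsets S of {A_1,...,A_15} with A_3 in S: choose freely among the other 14 atoms.
Count = 2^(15-1) = 2^14 = 16384.


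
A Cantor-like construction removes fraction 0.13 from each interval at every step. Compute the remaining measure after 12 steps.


Step 1: At each step, fraction remaining = 1 - 0.13 = 0.87
Step 2: After 12 steps, measure = (0.87)^12
Result = 0.188032


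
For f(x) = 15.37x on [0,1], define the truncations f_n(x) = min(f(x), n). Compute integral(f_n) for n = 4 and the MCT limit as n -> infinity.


f(x) = 15.37x on [0,1]; f_n(x) = min(15.37x, n). At n = 4:
Step 1: f(x) reaches 4 at x = 4/15.37 = 0.260247
Step 2: integral(f_4) = integral(15.37x, 0, 0.260247) + integral(4, 0.260247, 1)
       = 15.37*0.260247^2/2 + 4*(1 - 0.260247)
       = 0.520494 + 2.959011
       = 3.479506
Step 3: As n -> infinity, f_n increases to f, so by MCT integral(f_n) -> integral(f) = 15.37/2 = 7.685.
Convergence: integral(f_4) = 3.479506 -> 7.685 as n -> infinity


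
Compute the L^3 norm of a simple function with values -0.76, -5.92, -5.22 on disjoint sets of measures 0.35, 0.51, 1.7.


Step 1: Compute |f_i|^3 for each value:
  |-0.76|^3 = 0.438976
  |-5.92|^3 = 207.474688
  |-5.22|^3 = 142.236648
Step 2: Multiply by measures and sum:
  0.438976 * 0.35 = 0.153642
  207.474688 * 0.51 = 105.812091
  142.236648 * 1.7 = 241.802302
Sum = 0.153642 + 105.812091 + 241.802302 = 347.768034
Step 3: Take the p-th root:
||f||_3 = (347.768034)^(1/3) = 7.032286


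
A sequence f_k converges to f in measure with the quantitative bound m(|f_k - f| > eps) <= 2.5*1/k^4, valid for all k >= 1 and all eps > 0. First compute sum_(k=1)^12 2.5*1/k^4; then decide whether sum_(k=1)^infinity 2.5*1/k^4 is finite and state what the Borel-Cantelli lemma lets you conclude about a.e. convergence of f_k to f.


Step 1: List the terms 2.5*1/k^4 for k = 1 to 12:
  k=1: 2.5
  k=2: 0.15625
  k=3: 0.030864
  k=4: 0.009766
  k=5: 0.004
  k=6: 0.001929
  k=7: 0.001041
  k=8: 6.103516e-04
  k=9: 3.810395e-04
  k=10: 2.500000e-04
  k=11: 1.707534e-04
  k=12: 1.205633e-04
Step 2: Partial sum = 2.5 + 0.15625 + 0.030864 + 0.009766 + 0.004 + 0.001929 + 0.001041 + 6.103516e-04 + 3.810395e-04 + 2.500000e-04 + 1.707534e-04 + 1.205633e-04
     = 2.705383
Step 3: The full series sum_(k>=1) 2.5*1/k^4 converges (p-series with p = 4 > 1; a constant multiple of a convergent series converges).
Step 4: Fix eps > 0. Since sum_k m(|f_k - f| > eps) < infinity, the Borel-Cantelli lemma gives
        m(limsup_k {|f_k - f| > eps}) = 0, i.e. for a.e. x, |f_k(x) - f(x)| <= eps for all large k.
        Applying this with eps = 1/j for j = 1, 2, ... and intersecting the countably many full-measure sets,
        for a.e. x we get limsup_k |f_k(x) - f(x)| <= 1/j for every j, hence f_k -> f almost everywhere.
Conclusion: series converges; Borel-Cantelli yields f_k -> f a.e.


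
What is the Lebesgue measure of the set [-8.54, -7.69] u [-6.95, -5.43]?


For pairwise disjoint intervals, m(union) = sum of lengths.
= (-7.69 - -8.54) + (-5.43 - -6.95)
= 0.85 + 1.52
= 2.37


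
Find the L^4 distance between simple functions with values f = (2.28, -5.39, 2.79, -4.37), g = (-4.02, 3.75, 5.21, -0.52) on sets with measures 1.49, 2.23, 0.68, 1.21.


Step 1: Compute differences f_i - g_i:
  2.28 - -4.02 = 6.3
  -5.39 - 3.75 = -9.14
  2.79 - 5.21 = -2.42
  -4.37 - -0.52 = -3.85
Step 2: Compute |diff|^4 * measure for each set:
  |6.3|^4 * 1.49 = 1575.2961 * 1.49 = 2347.191189
  |-9.14|^4 * 2.23 = 6978.864768 * 2.23 = 15562.868433
  |-2.42|^4 * 0.68 = 34.297421 * 0.68 = 23.322246
  |-3.85|^4 * 1.21 = 219.706506 * 1.21 = 265.844873
Step 3: Sum = 18199.226741
Step 4: ||f-g||_4 = (18199.226741)^(1/4) = 11.61484


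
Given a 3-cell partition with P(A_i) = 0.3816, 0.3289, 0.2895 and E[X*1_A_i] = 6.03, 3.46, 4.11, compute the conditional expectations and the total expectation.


For each cell A_i: E[X|A_i] = E[X*1_A_i] / P(A_i)
Step 1: E[X|A_1] = 6.03 / 0.3816 = 15.801887
Step 2: E[X|A_2] = 3.46 / 0.3289 = 10.519915
Step 3: E[X|A_3] = 4.11 / 0.2895 = 14.196891
Verification: E[X] = sum E[X*1_A_i] = 6.03 + 3.46 + 4.11 = 13.6


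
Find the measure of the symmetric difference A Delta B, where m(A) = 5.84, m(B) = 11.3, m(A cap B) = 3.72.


m(A Delta B) = m(A) + m(B) - 2*m(A n B)
= 5.84 + 11.3 - 2*3.72
= 5.84 + 11.3 - 7.44
= 9.7


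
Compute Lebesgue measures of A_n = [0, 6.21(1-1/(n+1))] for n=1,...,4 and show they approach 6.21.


By continuity of measure from below: if A_n increases to A, then m(A_n) -> m(A).
Here A = [0, 6.21], so m(A) = 6.21
Step 1: a_1 = 6.21*(1 - 1/2) = 3.105, m(A_1) = 3.105
Step 2: a_2 = 6.21*(1 - 1/3) = 4.14, m(A_2) = 4.14
Step 3: a_3 = 6.21*(1 - 1/4) = 4.6575, m(A_3) = 4.6575
Step 4: a_4 = 6.21*(1 - 1/5) = 4.968, m(A_4) = 4.968
Limit: m(A_n) -> m([0,6.21]) = 6.21


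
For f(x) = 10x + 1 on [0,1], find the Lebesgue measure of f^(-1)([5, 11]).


f^(-1)([5, 11]) = {x : 5 <= 10x + 1 <= 11}
Solving: (5 - 1)/10 <= x <= (11 - 1)/10
= [0.4, 1]
Intersecting with [0,1]: [0.4, 1]
Measure = 1 - 0.4 = 0.6


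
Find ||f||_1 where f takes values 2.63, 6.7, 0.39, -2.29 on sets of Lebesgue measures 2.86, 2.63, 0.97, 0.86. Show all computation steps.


Step 1: Compute |f_i|^1 for each value:
  |2.63|^1 = 2.63
  |6.7|^1 = 6.7
  |0.39|^1 = 0.39
  |-2.29|^1 = 2.29
Step 2: Multiply by measures and sum:
  2.63 * 2.86 = 7.5218
  6.7 * 2.63 = 17.621
  0.39 * 0.97 = 0.3783
  2.29 * 0.86 = 1.9694
Sum = 7.5218 + 17.621 + 0.3783 + 1.9694 = 27.4905
Step 3: Take the p-th root:
||f||_1 = (27.4905)^(1/1) = 27.4905


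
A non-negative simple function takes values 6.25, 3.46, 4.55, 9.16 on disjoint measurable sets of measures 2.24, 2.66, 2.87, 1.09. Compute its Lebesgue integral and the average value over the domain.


Step 1: Integral = sum(value_i * measure_i)
= 6.25*2.24 + 3.46*2.66 + 4.55*2.87 + 9.16*1.09
= 14 + 9.2036 + 13.0585 + 9.9844
= 46.2465
Step 2: Total measure of domain = 2.24 + 2.66 + 2.87 + 1.09 = 8.86
Step 3: Average value = 46.2465 / 8.86 = 5.219695


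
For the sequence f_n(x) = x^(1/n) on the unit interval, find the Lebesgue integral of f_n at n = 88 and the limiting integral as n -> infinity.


At n = 88: f_88(x) = x^(1/88).
Step 1: integral(x^(1/88), 0, 1) = [x^(1/88+1) / (1/88+1)] from 0 to 1
     = 1 / (1/88 + 1) = 1 / ((88+1)/88) = 88/(88+1)
     = 88/89 = 0.988764
Step 2: As n -> infinity, f_n(x) = x^(1/n) -> 1 for x in (0,1], and f_n is increasing in n.
By MCT, lim_n integral(f_n) = integral(lim_n f_n) = integral(1, 0, 1) = 1.
Step 3: Verify convergence: 88/89 = 0.988764 -> 1


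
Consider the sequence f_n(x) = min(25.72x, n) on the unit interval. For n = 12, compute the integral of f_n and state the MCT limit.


f(x) = 25.72x on [0,1]; f_n(x) = min(25.72x, n). At n = 12:
Step 1: f(x) reaches 12 at x = 12/25.72 = 0.466563
Step 2: integral(f_12) = integral(25.72x, 0, 0.466563) + integral(12, 0.466563, 1)
       = 25.72*0.466563^2/2 + 12*(1 - 0.466563)
       = 2.799378 + 6.401244
       = 9.200622
Step 3: As n -> infinity, f_n increases to f, so by MCT integral(f_n) -> integral(f) = 25.72/2 = 12.86.
Convergence: integral(f_12) = 9.200622 -> 12.86 as n -> infinity


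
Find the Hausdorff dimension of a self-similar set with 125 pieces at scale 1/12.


For a self-similar set with N copies scaled by 1/r:
dim_H = log(N)/log(r) = log(125)/log(12)
= 4.828314/2.484907
= 1.943056


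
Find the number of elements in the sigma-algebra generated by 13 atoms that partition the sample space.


Each element of the sigma-algebra is a union of some subset of the 13 atoms.
The number of such subsets is 2^13 = 8192.


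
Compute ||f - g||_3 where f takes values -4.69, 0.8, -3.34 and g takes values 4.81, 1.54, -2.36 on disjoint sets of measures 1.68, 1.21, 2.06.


Step 1: Compute differences f_i - g_i:
  -4.69 - 4.81 = -9.5
  0.8 - 1.54 = -0.74
  -3.34 - -2.36 = -0.98
Step 2: Compute |diff|^3 * measure for each set:
  |-9.5|^3 * 1.68 = 857.375 * 1.68 = 1440.39
  |-0.74|^3 * 1.21 = 0.405224 * 1.21 = 0.490321
  |-0.98|^3 * 2.06 = 0.941192 * 2.06 = 1.938856
Step 3: Sum = 1442.819177
Step 4: ||f-g||_3 = (1442.819177)^(1/3) = 11.299797


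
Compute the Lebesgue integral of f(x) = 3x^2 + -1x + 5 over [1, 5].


The Lebesgue integral of a Riemann-integrable function agrees with the Riemann integral.
Antiderivative F(x) = (3/3)x^3 + (-1/2)x^2 + 5x
F(5) = (3/3)*5^3 + (-1/2)*5^2 + 5*5
     = (3/3)*125 + (-1/2)*25 + 5*5
     = 125 + -12.5 + 25
     = 137.5
F(1) = 5.5
Integral = F(5) - F(1) = 137.5 - 5.5 = 132


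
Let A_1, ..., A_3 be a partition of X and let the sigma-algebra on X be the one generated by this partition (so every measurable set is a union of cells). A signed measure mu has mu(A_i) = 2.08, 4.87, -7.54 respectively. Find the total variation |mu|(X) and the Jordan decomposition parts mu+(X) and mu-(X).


Step 1: Every measurable set is a union of atoms (the cells / points), so a Hahn decomposition is
  obtained by grouping atoms by sign: P = union of atoms with mu > 0, N = union of the remaining atoms.
  Atoms in P (indices): 1, 2;  atoms in N (indices): 3
  Positive values: 2.08, 4.87
  Negative values: -7.54
Step 2: mu+(X) = mu(P) = sum of positive atom values = 6.95
Step 3: mu-(X) = -mu(N) = sum of |negative atom values| = 7.54
Step 4: |mu|(X) = mu+(X) + mu-(X) = 6.95 + 7.54 = 14.49


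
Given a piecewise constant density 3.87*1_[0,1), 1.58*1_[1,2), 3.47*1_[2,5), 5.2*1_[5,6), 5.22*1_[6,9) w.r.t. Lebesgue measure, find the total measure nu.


Integrate each piece of the Radon-Nikodym derivative:
Step 1: integral_0^1 3.87 dx = 3.87*(1-0) = 3.87*1 = 3.87
Step 2: integral_1^2 1.58 dx = 1.58*(2-1) = 1.58*1 = 1.58
Step 3: integral_2^5 3.47 dx = 3.47*(5-2) = 3.47*3 = 10.41
Step 4: integral_5^6 5.2 dx = 5.2*(6-5) = 5.2*1 = 5.2
Step 5: integral_6^9 5.22 dx = 5.22*(9-6) = 5.22*3 = 15.66
Total: 3.87 + 1.58 + 10.41 + 5.2 + 15.66 = 36.72


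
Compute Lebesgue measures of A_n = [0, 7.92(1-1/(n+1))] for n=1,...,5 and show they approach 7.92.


By continuity of measure from below: if A_n increases to A, then m(A_n) -> m(A).
Here A = [0, 7.92], so m(A) = 7.92
Step 1: a_1 = 7.92*(1 - 1/2) = 3.96, m(A_1) = 3.96
Step 2: a_2 = 7.92*(1 - 1/3) = 5.28, m(A_2) = 5.28
Step 3: a_3 = 7.92*(1 - 1/4) = 5.94, m(A_3) = 5.94
Step 4: a_4 = 7.92*(1 - 1/5) = 6.336, m(A_4) = 6.336
Step 5: a_5 = 7.92*(1 - 1/6) = 6.6, m(A_5) = 6.6
Limit: m(A_n) -> m([0,7.92]) = 7.92


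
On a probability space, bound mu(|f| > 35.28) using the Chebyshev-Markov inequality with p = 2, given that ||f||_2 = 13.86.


Chebyshev/Markov inequality: mu(|f| > eps) <= (||f||_p / eps)^p
Step 1: ||f||_2 / eps = 13.86 / 35.28 = 0.392857
Step 2: Raise to power p = 2:
  (0.392857)^2 = 0.154337
Step 3: Therefore mu(|f| > 35.28) <= 0.154337


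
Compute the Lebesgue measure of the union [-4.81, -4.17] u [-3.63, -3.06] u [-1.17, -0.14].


For pairwise disjoint intervals, m(union) = sum of lengths.
= (-4.17 - -4.81) + (-3.06 - -3.63) + (-0.14 - -1.17)
= 0.64 + 0.57 + 1.03
= 2.24


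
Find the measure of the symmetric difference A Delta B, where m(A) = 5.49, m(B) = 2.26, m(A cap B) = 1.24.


m(A Delta B) = m(A) + m(B) - 2*m(A n B)
= 5.49 + 2.26 - 2*1.24
= 5.49 + 2.26 - 2.48
= 5.27


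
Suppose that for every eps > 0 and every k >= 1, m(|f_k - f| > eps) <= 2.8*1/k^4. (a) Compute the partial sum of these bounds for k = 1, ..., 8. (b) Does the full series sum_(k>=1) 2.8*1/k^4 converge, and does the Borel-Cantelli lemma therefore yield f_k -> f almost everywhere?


Step 1: List the terms 2.8*1/k^4 for k = 1 to 8:
  k=1: 2.8
  k=2: 0.175
  k=3: 0.034568
  k=4: 0.010937
  k=5: 0.00448
  k=6: 0.00216
  k=7: 0.001166
  k=8: 6.835937e-04
Step 2: Partial sum = 2.8 + 0.175 + 0.034568 + 0.010937 + 0.00448 + 0.00216 + 0.001166 + 6.835937e-04
     = 3.028996
Step 3: The full series sum_(k>=1) 2.8*1/k^4 converges (p-series with p = 4 > 1; a constant multiple of a convergent series converges).
Step 4: Fix eps > 0. Since sum_k m(|f_k - f| > eps) < infinity, the Borel-Cantelli lemma gives
        m(limsup_k {|f_k - f| > eps}) = 0, i.e. for a.e. x, |f_k(x) - f(x)| <= eps for all large k.
        Applying this with eps = 1/j for j = 1, 2, ... and intersecting the countably many full-measure sets,
        for a.e. x we get limsup_k |f_k(x) - f(x)| <= 1/j for every j, hence f_k -> f almost everywhere.
Conclusion: series converges; Borel-Cantelli yields f_k -> f a.e.


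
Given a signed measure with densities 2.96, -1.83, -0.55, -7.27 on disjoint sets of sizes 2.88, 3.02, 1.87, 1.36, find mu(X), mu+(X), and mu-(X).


Step 1: Compute signed measure on each set:
  Set 1: 2.96 * 2.88 = 8.5248
  Set 2: -1.83 * 3.02 = -5.5266
  Set 3: -0.55 * 1.87 = -1.0285
  Set 4: -7.27 * 1.36 = -9.8872
Step 2: Total signed measure = (8.5248) + (-5.5266) + (-1.0285) + (-9.8872)
     = -7.9175
Step 3: Positive part mu+(X) = sum of positive contributions = 8.5248
Step 4: Negative part mu-(X) = |sum of negative contributions| = 16.4423


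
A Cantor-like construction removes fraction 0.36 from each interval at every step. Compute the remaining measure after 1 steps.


Step 1: At each step, fraction remaining = 1 - 0.36 = 0.64
Step 2: After 1 steps, measure = (0.64)^1
Step 3: Computing the power step by step:
  After step 1: 0.64
Result = 0.64


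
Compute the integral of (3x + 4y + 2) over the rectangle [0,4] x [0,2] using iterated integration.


By Fubini, integrate in x first, then y.
Step 1: Fix y, integrate over x in [0,4]:
  integral(3x + 4y + 2, x=0..4)
  = 3*(4^2 - 0^2)/2 + (4y + 2)*(4 - 0)
  = 24 + (4y + 2)*4
  = 24 + 16y + 8
  = 32 + 16y
Step 2: Integrate over y in [0,2]:
  integral(32 + 16y, y=0..2)
  = 32*2 + 16*(2^2 - 0^2)/2
  = 64 + 32
  = 96


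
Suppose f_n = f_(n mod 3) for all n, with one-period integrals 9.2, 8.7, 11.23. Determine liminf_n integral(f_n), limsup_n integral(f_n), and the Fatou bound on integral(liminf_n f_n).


The sequence (integral(f_n)) is periodic with period 3, repeating the values 9.2, 8.7, 11.23 indefinitely.
Step 1: For a periodic sequence, every tail (a_m, a_(m+1), ...) contains all 3 period values infinitely often.
Step 2: Hence inf of every tail = min of the period values = min(9.2, 8.7, 11.23) = 8.7.
        liminf_n integral(f_n) = sup over m of (inf of tail from m) = 8.7.
Step 3: Similarly sup of every tail = max of the period values = 11.23.
        limsup_n integral(f_n) = 11.23.
Step 4: Fatou's lemma: integral(liminf_n f_n) <= liminf_n integral(f_n) = 8.7.
        So the integral of the pointwise liminf is at most 8.7.


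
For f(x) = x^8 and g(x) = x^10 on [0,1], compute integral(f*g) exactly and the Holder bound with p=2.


Step 1: Exact integral of f*g = integral(x^18, 0, 1) = 1/19
     = 0.052632
Step 2: Holder bound with p=2, q=2:
  ||f||_p = (integral x^16 dx)^(1/2) = (1/17)^(1/2) = 0.242536
  ||g||_q = (integral x^20 dx)^(1/2) = (1/21)^(1/2) = 0.218218
Step 3: Holder bound = ||f||_p * ||g||_q = 0.242536 * 0.218218 = 0.052926
Verification: 0.052632 <= 0.052926 (Holder holds)


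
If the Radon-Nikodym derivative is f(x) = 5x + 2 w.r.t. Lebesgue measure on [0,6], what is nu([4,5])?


nu(A) = integral_A (dnu/dmu) dmu = integral_4^5 (5x + 2) dx
Step 1: Antiderivative F(x) = (5/2)x^2 + 2x
Step 2: F(5) = (5/2)*5^2 + 2*5 = 62.5 + 10 = 72.5
Step 3: F(4) = (5/2)*4^2 + 2*4 = 40 + 8 = 48
Step 4: nu([4,5]) = F(5) - F(4) = 72.5 - 48 = 24.5


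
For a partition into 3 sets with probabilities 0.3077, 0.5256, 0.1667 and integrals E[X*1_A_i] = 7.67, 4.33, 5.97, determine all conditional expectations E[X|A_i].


For each cell A_i: E[X|A_i] = E[X*1_A_i] / P(A_i)
Step 1: E[X|A_1] = 7.67 / 0.3077 = 24.926877
Step 2: E[X|A_2] = 4.33 / 0.5256 = 8.238204
Step 3: E[X|A_3] = 5.97 / 0.1667 = 35.812837
Verification: E[X] = sum E[X*1_A_i] = 7.67 + 4.33 + 5.97 = 17.97


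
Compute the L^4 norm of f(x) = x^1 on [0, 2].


Step 1: ||f||_4 = (integral_0^2 |x^1|^4 dx)^(1/4)
     = (integral_0^2 x^4 dx)^(1/4)
Step 2: integral_0^2 x^4 dx = [x^5/(5)] from 0 to 2 = 2^5/5
     = 32/5 = 6.4
Step 3: ||f||_4 = (6.4)^(1/4) = 1.590541


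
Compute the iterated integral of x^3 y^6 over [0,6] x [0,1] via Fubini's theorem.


By Fubini's theorem, the double integral factors as a product of single integrals:
Step 1: integral_0^6 x^3 dx = [x^4/4] from 0 to 6
     = 6^4/4 = 324
Step 2: integral_0^1 y^6 dy = [y^7/7] from 0 to 1
     = 1^7/7 = 0.142857
Step 3: Double integral = 324 * 0.142857 = 46.285714


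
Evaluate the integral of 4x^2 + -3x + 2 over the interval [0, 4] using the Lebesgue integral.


The Lebesgue integral of a Riemann-integrable function agrees with the Riemann integral.
Antiderivative F(x) = (4/3)x^3 + (-3/2)x^2 + 2x
F(4) = (4/3)*4^3 + (-3/2)*4^2 + 2*4
     = (4/3)*64 + (-3/2)*16 + 2*4
     = 85.333333 + -24 + 8
     = 69.333333
F(0) = 0.0
Integral = F(4) - F(0) = 69.333333 - 0.0 = 69.333333


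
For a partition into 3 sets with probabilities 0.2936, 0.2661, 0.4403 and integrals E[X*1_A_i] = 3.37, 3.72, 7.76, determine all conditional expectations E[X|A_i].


For each cell A_i: E[X|A_i] = E[X*1_A_i] / P(A_i)
Step 1: E[X|A_1] = 3.37 / 0.2936 = 11.478202
Step 2: E[X|A_2] = 3.72 / 0.2661 = 13.979707
Step 3: E[X|A_3] = 7.76 / 0.4403 = 17.624347
Verification: E[X] = sum E[X*1_A_i] = 3.37 + 3.72 + 7.76 = 14.85


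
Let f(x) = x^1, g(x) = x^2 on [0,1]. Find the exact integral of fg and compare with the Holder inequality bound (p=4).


Step 1: Exact integral of f*g = integral(x^3, 0, 1) = 1/4
     = 0.25
Step 2: Holder bound with p=4, q=1.333333:
  ||f||_p = (integral x^4 dx)^(1/4) = (1/5)^(1/4) = 0.66874
  ||g||_q = (integral x^2.666667 dx)^(1/1.333333) = (1/3.666667)^(1/1.333333) = 0.377395
Step 3: Holder bound = ||f||_p * ||g||_q = 0.66874 * 0.377395 = 0.252379
Verification: 0.25 <= 0.252379 (Holder holds)


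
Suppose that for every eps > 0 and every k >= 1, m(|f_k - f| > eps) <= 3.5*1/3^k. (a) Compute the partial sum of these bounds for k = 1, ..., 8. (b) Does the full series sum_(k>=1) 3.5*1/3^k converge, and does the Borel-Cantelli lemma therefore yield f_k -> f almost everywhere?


Step 1: List the terms 3.5*1/3^k for k = 1 to 8:
  k=1: 1.166667
  k=2: 0.388889
  k=3: 0.12963
  k=4: 0.04321
  k=5: 0.014403
  k=6: 0.004801
  k=7: 0.0016
  k=8: 5.334553e-04
Step 2: Partial sum = 1.166667 + 0.388889 + 0.12963 + 0.04321 + 0.014403 + 0.004801 + 0.0016 + 5.334553e-04
     = 1.749733
Step 3: The full series sum_(k>=1) 3.5*1/3^k converges (geometric series with ratio 1/3 < 1; a constant multiple of a convergent series converges).
Step 4: Fix eps > 0. Since sum_k m(|f_k - f| > eps) < infinity, the Borel-Cantelli lemma gives
        m(limsup_k {|f_k - f| > eps}) = 0, i.e. for a.e. x, |f_k(x) - f(x)| <= eps for all large k.
        Applying this with eps = 1/j for j = 1, 2, ... and intersecting the countably many full-measure sets,
        for a.e. x we get limsup_k |f_k(x) - f(x)| <= 1/j for every j, hence f_k -> f almost everywhere.
Conclusion: series converges; Borel-Cantelli yields f_k -> f a.e.


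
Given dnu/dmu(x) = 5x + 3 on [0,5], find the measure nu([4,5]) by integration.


nu(A) = integral_A (dnu/dmu) dmu = integral_4^5 (5x + 3) dx
Step 1: Antiderivative F(x) = (5/2)x^2 + 3x
Step 2: F(5) = (5/2)*5^2 + 3*5 = 62.5 + 15 = 77.5
Step 3: F(4) = (5/2)*4^2 + 3*4 = 40 + 12 = 52
Step 4: nu([4,5]) = F(5) - F(4) = 77.5 - 52 = 25.5


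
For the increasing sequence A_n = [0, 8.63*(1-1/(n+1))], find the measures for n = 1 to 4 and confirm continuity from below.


By continuity of measure from below: if A_n increases to A, then m(A_n) -> m(A).
Here A = [0, 8.63], so m(A) = 8.63
Step 1: a_1 = 8.63*(1 - 1/2) = 4.315, m(A_1) = 4.315
Step 2: a_2 = 8.63*(1 - 1/3) = 5.7533, m(A_2) = 5.7533
Step 3: a_3 = 8.63*(1 - 1/4) = 6.4725, m(A_3) = 6.4725
Step 4: a_4 = 8.63*(1 - 1/5) = 6.904, m(A_4) = 6.904
Limit: m(A_n) -> m([0,8.63]) = 8.63


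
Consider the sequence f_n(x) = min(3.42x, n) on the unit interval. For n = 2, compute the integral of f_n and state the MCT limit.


f(x) = 3.42x on [0,1]; f_n(x) = min(3.42x, n). At n = 2:
Step 1: f(x) reaches 2 at x = 2/3.42 = 0.584795
Step 2: integral(f_2) = integral(3.42x, 0, 0.584795) + integral(2, 0.584795, 1)
       = 3.42*0.584795^2/2 + 2*(1 - 0.584795)
       = 0.584795 + 0.830409
       = 1.415205
Step 3: As n -> infinity, f_n increases to f, so by MCT integral(f_n) -> integral(f) = 3.42/2 = 1.71.
Convergence: integral(f_2) = 1.415205 -> 1.71 as n -> infinity


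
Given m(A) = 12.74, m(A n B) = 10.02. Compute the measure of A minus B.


m(A \ B) = m(A) - m(A n B)
= 12.74 - 10.02
= 2.72


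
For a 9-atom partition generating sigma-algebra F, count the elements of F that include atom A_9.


Each element of F is a union of some subset S of the 9 atoms.
The element contains A_9 iff A_9 is in S.
So we count subsets S of {A_1,...,A_9} with A_9 in S: choose freely among the other 8 atoms.
Count = 2^(9-1) = 2^8 = 256.


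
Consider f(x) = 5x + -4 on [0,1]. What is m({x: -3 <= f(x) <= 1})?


f^(-1)([-3, 1]) = {x : -3 <= 5x + -4 <= 1}
Solving: (-3 - -4)/5 <= x <= (1 - -4)/5
= [0.2, 1]
Intersecting with [0,1]: [0.2, 1]
Measure = 1 - 0.2 = 0.8


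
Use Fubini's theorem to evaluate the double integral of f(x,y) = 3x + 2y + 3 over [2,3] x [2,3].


By Fubini, integrate in x first, then y.
Step 1: Fix y, integrate over x in [2,3]:
  integral(3x + 2y + 3, x=2..3)
  = 3*(3^2 - 2^2)/2 + (2y + 3)*(3 - 2)
  = 7.5 + (2y + 3)*1
  = 7.5 + 2y + 3
  = 10.5 + 2y
Step 2: Integrate over y in [2,3]:
  integral(10.5 + 2y, y=2..3)
  = 10.5*1 + 2*(3^2 - 2^2)/2
  = 10.5 + 5
  = 15.5


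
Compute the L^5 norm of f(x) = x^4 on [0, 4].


Step 1: ||f||_5 = (integral_0^4 |x^4|^5 dx)^(1/5)
     = (integral_0^4 x^20 dx)^(1/5)
Step 2: integral_0^4 x^20 dx = [x^21/(21)] from 0 to 4 = 4^21/21
     = 4398046511104/21 = 2.094308e+11
Step 3: ||f||_5 = (2.094308e+11)^(1/5) = 183.741858


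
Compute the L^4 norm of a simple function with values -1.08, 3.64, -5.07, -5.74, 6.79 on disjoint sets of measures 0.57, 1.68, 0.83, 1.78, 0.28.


Step 1: Compute |f_i|^4 for each value:
  |-1.08|^4 = 1.360489
  |3.64|^4 = 175.5519
  |-5.07|^4 = 660.741884
  |-5.74|^4 = 1085.544346
  |6.79|^4 = 2125.588037
Step 2: Multiply by measures and sum:
  1.360489 * 0.57 = 0.775479
  175.5519 * 1.68 = 294.927192
  660.741884 * 0.83 = 548.415764
  1085.544346 * 1.78 = 1932.268935
  2125.588037 * 0.28 = 595.16465
Sum = 0.775479 + 294.927192 + 548.415764 + 1932.268935 + 595.16465 = 3371.55202
Step 3: Take the p-th root:
||f||_4 = (3371.55202)^(1/4) = 7.620044


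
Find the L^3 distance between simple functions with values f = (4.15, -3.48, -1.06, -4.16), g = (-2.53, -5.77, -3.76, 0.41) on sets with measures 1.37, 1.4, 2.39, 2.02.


Step 1: Compute differences f_i - g_i:
  4.15 - -2.53 = 6.68
  -3.48 - -5.77 = 2.29
  -1.06 - -3.76 = 2.7
  -4.16 - 0.41 = -4.57
Step 2: Compute |diff|^3 * measure for each set:
  |6.68|^3 * 1.37 = 298.077632 * 1.37 = 408.366356
  |2.29|^3 * 1.4 = 12.008989 * 1.4 = 16.812585
  |2.7|^3 * 2.39 = 19.683 * 2.39 = 47.04237
  |-4.57|^3 * 2.02 = 95.443993 * 2.02 = 192.796866
Step 3: Sum = 665.018176
Step 4: ||f-g||_3 = (665.018176)^(1/3) = 8.728598


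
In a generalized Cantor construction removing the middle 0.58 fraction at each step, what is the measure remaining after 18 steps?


Step 1: At each step, fraction remaining = 1 - 0.58 = 0.42
Step 2: After 18 steps, measure = (0.42)^18
Result = 1.653816e-07


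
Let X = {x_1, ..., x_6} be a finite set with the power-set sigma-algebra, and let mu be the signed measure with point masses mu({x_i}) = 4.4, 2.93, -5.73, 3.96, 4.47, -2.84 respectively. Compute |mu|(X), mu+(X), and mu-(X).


Step 1: Every measurable set is a union of atoms (the cells / points), so a Hahn decomposition is
  obtained by grouping atoms by sign: P = union of atoms with mu > 0, N = union of the remaining atoms.
  Atoms in P (indices): 1, 2, 4, 5;  atoms in N (indices): 3, 6
  Positive values: 4.4, 2.93, 3.96, 4.47
  Negative values: -5.73, -2.84
Step 2: mu+(X) = mu(P) = sum of positive atom values = 15.76
Step 3: mu-(X) = -mu(N) = sum of |negative atom values| = 8.57
Step 4: |mu|(X) = mu+(X) + mu-(X) = 15.76 + 8.57 = 24.33


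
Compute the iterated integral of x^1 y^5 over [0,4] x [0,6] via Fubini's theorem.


By Fubini's theorem, the double integral factors as a product of single integrals:
Step 1: integral_0^4 x^1 dx = [x^2/2] from 0 to 4
     = 4^2/2 = 8
Step 2: integral_0^6 y^5 dy = [y^6/6] from 0 to 6
     = 6^6/6 = 7776
Step 3: Double integral = 8 * 7776 = 62208


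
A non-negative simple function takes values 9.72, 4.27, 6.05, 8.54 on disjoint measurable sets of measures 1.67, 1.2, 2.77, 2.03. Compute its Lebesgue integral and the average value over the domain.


Step 1: Integral = sum(value_i * measure_i)
= 9.72*1.67 + 4.27*1.2 + 6.05*2.77 + 8.54*2.03
= 16.2324 + 5.124 + 16.7585 + 17.3362
= 55.4511
Step 2: Total measure of domain = 1.67 + 1.2 + 2.77 + 2.03 = 7.67
Step 3: Average value = 55.4511 / 7.67 = 7.229609


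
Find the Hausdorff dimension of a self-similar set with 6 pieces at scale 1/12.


For a self-similar set with N copies scaled by 1/r:
dim_H = log(N)/log(r) = log(6)/log(12)
= 1.791759/2.484907
= 0.721057


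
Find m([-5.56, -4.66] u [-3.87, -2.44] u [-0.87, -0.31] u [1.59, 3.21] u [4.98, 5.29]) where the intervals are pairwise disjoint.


For pairwise disjoint intervals, m(union) = sum of lengths.
= (-4.66 - -5.56) + (-2.44 - -3.87) + (-0.31 - -0.87) + (3.21 - 1.59) + (5.29 - 4.98)
= 0.9 + 1.43 + 0.56 + 1.62 + 0.31
= 4.82


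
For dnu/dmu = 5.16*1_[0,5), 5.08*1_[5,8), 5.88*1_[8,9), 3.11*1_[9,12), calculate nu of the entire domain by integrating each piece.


Integrate each piece of the Radon-Nikodym derivative:
Step 1: integral_0^5 5.16 dx = 5.16*(5-0) = 5.16*5 = 25.8
Step 2: integral_5^8 5.08 dx = 5.08*(8-5) = 5.08*3 = 15.24
Step 3: integral_8^9 5.88 dx = 5.88*(9-8) = 5.88*1 = 5.88
Step 4: integral_9^12 3.11 dx = 3.11*(12-9) = 3.11*3 = 9.33
Total: 25.8 + 15.24 + 5.88 + 9.33 = 56.25


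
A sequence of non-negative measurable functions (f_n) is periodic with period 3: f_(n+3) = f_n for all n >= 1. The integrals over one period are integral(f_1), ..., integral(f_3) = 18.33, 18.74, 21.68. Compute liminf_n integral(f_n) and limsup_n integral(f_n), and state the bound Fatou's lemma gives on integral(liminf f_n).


The sequence (integral(f_n)) is periodic with period 3, repeating the values 18.33, 18.74, 21.68 indefinitely.
Step 1: For a periodic sequence, every tail (a_m, a_(m+1), ...) contains all 3 period values infinitely often.
Step 2: Hence inf of every tail = min of the period values = min(18.33, 18.74, 21.68) = 18.33.
        liminf_n integral(f_n) = sup over m of (inf of tail from m) = 18.33.
Step 3: Similarly sup of every tail = max of the period values = 21.68.
        limsup_n integral(f_n) = 21.68.
Step 4: Fatou's lemma: integral(liminf_n f_n) <= liminf_n integral(f_n) = 18.33.
        So the integral of the pointwise liminf is at most 18.33.


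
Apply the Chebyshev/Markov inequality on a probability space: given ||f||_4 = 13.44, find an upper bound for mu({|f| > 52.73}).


Chebyshev/Markov inequality: mu(|f| > eps) <= (||f||_p / eps)^p
Step 1: ||f||_4 / eps = 13.44 / 52.73 = 0.254883
Step 2: Raise to power p = 4:
  (0.254883)^4 = 0.004221
Step 3: Therefore mu(|f| > 52.73) <= 0.004221


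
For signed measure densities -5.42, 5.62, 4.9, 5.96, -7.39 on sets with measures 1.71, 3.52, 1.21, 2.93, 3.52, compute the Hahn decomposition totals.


Step 1: Compute signed measure on each set:
  Set 1: -5.42 * 1.71 = -9.2682
  Set 2: 5.62 * 3.52 = 19.7824
  Set 3: 4.9 * 1.21 = 5.929
  Set 4: 5.96 * 2.93 = 17.4628
  Set 5: -7.39 * 3.52 = -26.0128
Step 2: Total signed measure = (-9.2682) + (19.7824) + (5.929) + (17.4628) + (-26.0128)
     = 7.8932
Step 3: Positive part mu+(X) = sum of positive contributions = 43.1742
Step 4: Negative part mu-(X) = |sum of negative contributions| = 35.281


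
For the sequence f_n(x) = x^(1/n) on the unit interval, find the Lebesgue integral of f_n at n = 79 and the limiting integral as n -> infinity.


At n = 79: f_79(x) = x^(1/79).
Step 1: integral(x^(1/79), 0, 1) = [x^(1/79+1) / (1/79+1)] from 0 to 1
     = 1 / (1/79 + 1) = 1 / ((79+1)/79) = 79/(79+1)
     = 79/80 = 0.9875
Step 2: As n -> infinity, f_n(x) = x^(1/n) -> 1 for x in (0,1], and f_n is increasing in n.
By MCT, lim_n integral(f_n) = integral(lim_n f_n) = integral(1, 0, 1) = 1.
Step 3: Verify convergence: 79/80 = 0.9875 -> 1


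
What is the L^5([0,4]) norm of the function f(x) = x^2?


Step 1: ||f||_5 = (integral_0^4 |x^2|^5 dx)^(1/5)
     = (integral_0^4 x^10 dx)^(1/5)
Step 2: integral_0^4 x^10 dx = [x^11/(11)] from 0 to 4 = 4^11/11
     = 4194304/11 = 381300.363636
Step 3: ||f||_5 = (381300.363636)^(1/5) = 13.069334


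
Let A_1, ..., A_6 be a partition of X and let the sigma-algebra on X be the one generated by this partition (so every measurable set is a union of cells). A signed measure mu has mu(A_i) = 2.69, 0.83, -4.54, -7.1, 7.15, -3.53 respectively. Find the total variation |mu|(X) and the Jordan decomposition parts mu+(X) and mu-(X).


Step 1: Every measurable set is a union of atoms (the cells / points), so a Hahn decomposition is
  obtained by grouping atoms by sign: P = union of atoms with mu > 0, N = union of the remaining atoms.
  Atoms in P (indices): 1, 2, 5;  atoms in N (indices): 3, 4, 6
  Positive values: 2.69, 0.83, 7.15
  Negative values: -4.54, -7.1, -3.53
Step 2: mu+(X) = mu(P) = sum of positive atom values = 10.67
Step 3: mu-(X) = -mu(N) = sum of |negative atom values| = 15.17
Step 4: |mu|(X) = mu+(X) + mu-(X) = 10.67 + 15.17 = 25.84


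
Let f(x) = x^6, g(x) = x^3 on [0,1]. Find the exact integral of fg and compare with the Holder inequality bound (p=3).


Step 1: Exact integral of f*g = integral(x^9, 0, 1) = 1/10
     = 0.1
Step 2: Holder bound with p=3, q=1.5:
  ||f||_p = (integral x^18 dx)^(1/3) = (1/19)^(1/3) = 0.374756
  ||g||_q = (integral x^4.5 dx)^(1/1.5) = (1/5.5)^(1/1.5) = 0.320941
Step 3: Holder bound = ||f||_p * ||g||_q = 0.374756 * 0.320941 = 0.120275
Verification: 0.1 <= 0.120275 (Holder holds)


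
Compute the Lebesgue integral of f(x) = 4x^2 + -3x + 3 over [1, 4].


The Lebesgue integral of a Riemann-integrable function agrees with the Riemann integral.
Antiderivative F(x) = (4/3)x^3 + (-3/2)x^2 + 3x
F(4) = (4/3)*4^3 + (-3/2)*4^2 + 3*4
     = (4/3)*64 + (-3/2)*16 + 3*4
     = 85.333333 + -24 + 12
     = 73.333333
F(1) = 2.833333
Integral = F(4) - F(1) = 73.333333 - 2.833333 = 70.5


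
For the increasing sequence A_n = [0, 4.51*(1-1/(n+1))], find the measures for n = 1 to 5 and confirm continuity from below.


By continuity of measure from below: if A_n increases to A, then m(A_n) -> m(A).
Here A = [0, 4.51], so m(A) = 4.51
Step 1: a_1 = 4.51*(1 - 1/2) = 2.255, m(A_1) = 2.255
Step 2: a_2 = 4.51*(1 - 1/3) = 3.0067, m(A_2) = 3.0067
Step 3: a_3 = 4.51*(1 - 1/4) = 3.3825, m(A_3) = 3.3825
Step 4: a_4 = 4.51*(1 - 1/5) = 3.608, m(A_4) = 3.608
Step 5: a_5 = 4.51*(1 - 1/6) = 3.7583, m(A_5) = 3.7583
Limit: m(A_n) -> m([0,4.51]) = 4.51


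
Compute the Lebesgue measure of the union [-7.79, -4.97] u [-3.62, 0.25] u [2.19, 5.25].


For pairwise disjoint intervals, m(union) = sum of lengths.
= (-4.97 - -7.79) + (0.25 - -3.62) + (5.25 - 2.19)
= 2.82 + 3.87 + 3.06
= 9.75


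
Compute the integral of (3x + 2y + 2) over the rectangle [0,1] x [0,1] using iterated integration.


By Fubini, integrate in x first, then y.
Step 1: Fix y, integrate over x in [0,1]:
  integral(3x + 2y + 2, x=0..1)
  = 3*(1^2 - 0^2)/2 + (2y + 2)*(1 - 0)
  = 1.5 + (2y + 2)*1
  = 1.5 + 2y + 2
  = 3.5 + 2y
Step 2: Integrate over y in [0,1]:
  integral(3.5 + 2y, y=0..1)
  = 3.5*1 + 2*(1^2 - 0^2)/2
  = 3.5 + 1
  = 4.5


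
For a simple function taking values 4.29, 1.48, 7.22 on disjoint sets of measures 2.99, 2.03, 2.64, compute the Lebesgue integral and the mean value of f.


Step 1: Integral = sum(value_i * measure_i)
= 4.29*2.99 + 1.48*2.03 + 7.22*2.64
= 12.8271 + 3.0044 + 19.0608
= 34.8923
Step 2: Total measure of domain = 2.99 + 2.03 + 2.64 = 7.66
Step 3: Average value = 34.8923 / 7.66 = 4.555131


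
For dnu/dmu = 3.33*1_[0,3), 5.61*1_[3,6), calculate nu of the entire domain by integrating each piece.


Integrate each piece of the Radon-Nikodym derivative:
Step 1: integral_0^3 3.33 dx = 3.33*(3-0) = 3.33*3 = 9.99
Step 2: integral_3^6 5.61 dx = 5.61*(6-3) = 5.61*3 = 16.83
Total: 9.99 + 16.83 = 26.82


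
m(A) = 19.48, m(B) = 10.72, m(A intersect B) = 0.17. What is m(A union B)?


By inclusion-exclusion: m(A u B) = m(A) + m(B) - m(A n B)
= 19.48 + 10.72 - 0.17
= 30.03


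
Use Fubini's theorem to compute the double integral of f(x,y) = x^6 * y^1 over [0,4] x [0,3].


By Fubini's theorem, the double integral factors as a product of single integrals:
Step 1: integral_0^4 x^6 dx = [x^7/7] from 0 to 4
     = 4^7/7 = 2340.571429
Step 2: integral_0^3 y^1 dy = [y^2/2] from 0 to 3
     = 3^2/2 = 4.5
Step 3: Double integral = 2340.571429 * 4.5 = 10532.571429


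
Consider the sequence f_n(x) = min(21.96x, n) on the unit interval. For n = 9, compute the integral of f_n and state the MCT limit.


f(x) = 21.96x on [0,1]; f_n(x) = min(21.96x, n). At n = 9:
Step 1: f(x) reaches 9 at x = 9/21.96 = 0.409836
Step 2: integral(f_9) = integral(21.96x, 0, 0.409836) + integral(9, 0.409836, 1)
       = 21.96*0.409836^2/2 + 9*(1 - 0.409836)
       = 1.844262 + 5.311475
       = 7.155738
Step 3: As n -> infinity, f_n increases to f, so by MCT integral(f_n) -> integral(f) = 21.96/2 = 10.98.
Convergence: integral(f_9) = 7.155738 -> 10.98 as n -> infinity


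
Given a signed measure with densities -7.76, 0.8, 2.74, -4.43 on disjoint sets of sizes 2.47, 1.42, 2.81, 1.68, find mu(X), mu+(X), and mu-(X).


Step 1: Compute signed measure on each set:
  Set 1: -7.76 * 2.47 = -19.1672
  Set 2: 0.8 * 1.42 = 1.136
  Set 3: 2.74 * 2.81 = 7.6994
  Set 4: -4.43 * 1.68 = -7.4424
Step 2: Total signed measure = (-19.1672) + (1.136) + (7.6994) + (-7.4424)
     = -17.7742
Step 3: Positive part mu+(X) = sum of positive contributions = 8.8354
Step 4: Negative part mu-(X) = |sum of negative contributions| = 26.6096


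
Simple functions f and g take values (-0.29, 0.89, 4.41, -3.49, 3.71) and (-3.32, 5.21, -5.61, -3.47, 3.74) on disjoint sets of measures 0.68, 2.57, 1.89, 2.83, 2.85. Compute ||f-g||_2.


Step 1: Compute differences f_i - g_i:
  -0.29 - -3.32 = 3.03
  0.89 - 5.21 = -4.32
  4.41 - -5.61 = 10.02
  -3.49 - -3.47 = -0.02
  3.71 - 3.74 = -0.03
Step 2: Compute |diff|^2 * measure for each set:
  |3.03|^2 * 0.68 = 9.1809 * 0.68 = 6.243012
  |-4.32|^2 * 2.57 = 18.6624 * 2.57 = 47.962368
  |10.02|^2 * 1.89 = 100.4004 * 1.89 = 189.756756
  |-0.02|^2 * 2.83 = 4.000000e-04 * 2.83 = 0.001132
  |-0.03|^2 * 2.85 = 9.000000e-04 * 2.85 = 0.002565
Step 3: Sum = 243.965833
Step 4: ||f-g||_2 = (243.965833)^(1/2) = 15.619406


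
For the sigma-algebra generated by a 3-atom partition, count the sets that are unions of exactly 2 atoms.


Each element of F is a union of some subset of the 3 atoms.
Elements that are unions of exactly 2 atoms correspond to 2-element subsets of the 3 atoms.
Count = C(3, 2) = 3! / (2! * 1!) = 3.


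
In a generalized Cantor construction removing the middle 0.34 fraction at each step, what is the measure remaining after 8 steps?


Step 1: At each step, fraction remaining = 1 - 0.34 = 0.66
Step 2: After 8 steps, measure = (0.66)^8
Result = 0.036004


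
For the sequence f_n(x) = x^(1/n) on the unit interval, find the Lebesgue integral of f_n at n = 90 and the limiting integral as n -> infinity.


At n = 90: f_90(x) = x^(1/90).
Step 1: integral(x^(1/90), 0, 1) = [x^(1/90+1) / (1/90+1)] from 0 to 1
     = 1 / (1/90 + 1) = 1 / ((90+1)/90) = 90/(90+1)
     = 90/91 = 0.989011
Step 2: As n -> infinity, f_n(x) = x^(1/n) -> 1 for x in (0,1], and f_n is increasing in n.
By MCT, lim_n integral(f_n) = integral(lim_n f_n) = integral(1, 0, 1) = 1.
Step 3: Verify convergence: 90/91 = 0.989011 -> 1


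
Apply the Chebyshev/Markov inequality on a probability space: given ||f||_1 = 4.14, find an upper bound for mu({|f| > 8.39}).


Chebyshev/Markov inequality: mu(|f| > eps) <= (||f||_p / eps)^p
Step 1: ||f||_1 / eps = 4.14 / 8.39 = 0.493445
Step 2: Raise to power p = 1:
  (0.493445)^1 = 0.493445
Step 3: Therefore mu(|f| > 8.39) <= 0.493445


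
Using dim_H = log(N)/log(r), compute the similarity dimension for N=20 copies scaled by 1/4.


For a self-similar set with N copies scaled by 1/r:
dim_H = log(N)/log(r) = log(20)/log(4)
= 2.995732/1.386294
= 2.160964


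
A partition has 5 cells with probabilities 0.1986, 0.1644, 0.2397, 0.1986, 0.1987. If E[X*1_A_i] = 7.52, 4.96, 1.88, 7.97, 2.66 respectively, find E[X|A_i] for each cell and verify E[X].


For each cell A_i: E[X|A_i] = E[X*1_A_i] / P(A_i)
Step 1: E[X|A_1] = 7.52 / 0.1986 = 37.865055
Step 2: E[X|A_2] = 4.96 / 0.1644 = 30.170316
Step 3: E[X|A_3] = 1.88 / 0.2397 = 7.843137
Step 4: E[X|A_4] = 7.97 / 0.1986 = 40.130916
Step 5: E[X|A_5] = 2.66 / 0.1987 = 13.387016
Verification: E[X] = sum E[X*1_A_i] = 7.52 + 4.96 + 1.88 + 7.97 + 2.66 = 24.99


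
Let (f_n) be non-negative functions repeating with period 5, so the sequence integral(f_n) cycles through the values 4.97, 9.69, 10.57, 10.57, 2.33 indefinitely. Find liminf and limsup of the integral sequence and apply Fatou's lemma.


The sequence (integral(f_n)) is periodic with period 5, repeating the values 4.97, 9.69, 10.57, 10.57, 2.33 indefinitely.
Step 1: For a periodic sequence, every tail (a_m, a_(m+1), ...) contains all 5 period values infinitely often.
Step 2: Hence inf of every tail = min of the period values = min(4.97, 9.69, 10.57, 10.57, 2.33) = 2.33.
        liminf_n integral(f_n) = sup over m of (inf of tail from m) = 2.33.
Step 3: Similarly sup of every tail = max of the period values = 10.57.
        limsup_n integral(f_n) = 10.57.
Step 4: Fatou's lemma: integral(liminf_n f_n) <= liminf_n integral(f_n) = 2.33.
        So the integral of the pointwise liminf is at most 2.33.


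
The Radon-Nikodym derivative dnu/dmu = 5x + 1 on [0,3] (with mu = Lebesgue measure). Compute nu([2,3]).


nu(A) = integral_A (dnu/dmu) dmu = integral_2^3 (5x + 1) dx
Step 1: Antiderivative F(x) = (5/2)x^2 + 1x
Step 2: F(3) = (5/2)*3^2 + 1*3 = 22.5 + 3 = 25.5
Step 3: F(2) = (5/2)*2^2 + 1*2 = 10 + 2 = 12
Step 4: nu([2,3]) = F(3) - F(2) = 25.5 - 12 = 13.5
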